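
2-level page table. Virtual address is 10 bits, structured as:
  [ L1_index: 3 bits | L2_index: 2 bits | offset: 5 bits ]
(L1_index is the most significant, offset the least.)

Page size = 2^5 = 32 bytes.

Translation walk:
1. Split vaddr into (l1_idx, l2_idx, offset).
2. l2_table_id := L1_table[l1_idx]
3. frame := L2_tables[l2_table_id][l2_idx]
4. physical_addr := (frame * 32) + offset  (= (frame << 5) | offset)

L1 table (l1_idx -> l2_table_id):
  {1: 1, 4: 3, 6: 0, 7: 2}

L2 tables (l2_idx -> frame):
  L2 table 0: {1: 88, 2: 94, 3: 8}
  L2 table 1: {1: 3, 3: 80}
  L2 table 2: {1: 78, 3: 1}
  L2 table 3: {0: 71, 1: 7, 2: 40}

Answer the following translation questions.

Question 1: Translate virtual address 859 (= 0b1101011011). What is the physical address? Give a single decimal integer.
Answer: 3035

Derivation:
vaddr = 859 = 0b1101011011
Split: l1_idx=6, l2_idx=2, offset=27
L1[6] = 0
L2[0][2] = 94
paddr = 94 * 32 + 27 = 3035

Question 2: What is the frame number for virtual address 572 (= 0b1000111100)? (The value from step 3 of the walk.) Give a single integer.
vaddr = 572: l1_idx=4, l2_idx=1
L1[4] = 3; L2[3][1] = 7

Answer: 7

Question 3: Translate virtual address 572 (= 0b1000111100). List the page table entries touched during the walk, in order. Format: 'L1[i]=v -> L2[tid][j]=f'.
Answer: L1[4]=3 -> L2[3][1]=7

Derivation:
vaddr = 572 = 0b1000111100
Split: l1_idx=4, l2_idx=1, offset=28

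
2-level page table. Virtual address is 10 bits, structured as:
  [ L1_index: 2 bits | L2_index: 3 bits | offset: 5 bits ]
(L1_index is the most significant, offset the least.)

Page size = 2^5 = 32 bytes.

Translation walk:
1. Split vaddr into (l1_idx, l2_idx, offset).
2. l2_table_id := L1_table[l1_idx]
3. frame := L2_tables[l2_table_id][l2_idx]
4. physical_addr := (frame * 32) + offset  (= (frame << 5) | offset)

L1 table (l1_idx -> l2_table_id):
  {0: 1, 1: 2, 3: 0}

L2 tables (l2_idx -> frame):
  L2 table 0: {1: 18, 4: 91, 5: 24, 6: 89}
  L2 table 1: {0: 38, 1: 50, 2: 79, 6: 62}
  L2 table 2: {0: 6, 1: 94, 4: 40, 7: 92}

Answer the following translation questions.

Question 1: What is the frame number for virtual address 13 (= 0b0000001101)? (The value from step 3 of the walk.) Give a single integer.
Answer: 38

Derivation:
vaddr = 13: l1_idx=0, l2_idx=0
L1[0] = 1; L2[1][0] = 38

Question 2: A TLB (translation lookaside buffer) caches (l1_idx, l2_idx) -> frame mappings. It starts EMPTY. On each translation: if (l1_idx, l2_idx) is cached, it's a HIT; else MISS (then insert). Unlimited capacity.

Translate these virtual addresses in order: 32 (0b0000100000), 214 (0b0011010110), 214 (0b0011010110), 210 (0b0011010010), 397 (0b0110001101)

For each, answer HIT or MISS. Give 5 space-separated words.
Answer: MISS MISS HIT HIT MISS

Derivation:
vaddr=32: (0,1) not in TLB -> MISS, insert
vaddr=214: (0,6) not in TLB -> MISS, insert
vaddr=214: (0,6) in TLB -> HIT
vaddr=210: (0,6) in TLB -> HIT
vaddr=397: (1,4) not in TLB -> MISS, insert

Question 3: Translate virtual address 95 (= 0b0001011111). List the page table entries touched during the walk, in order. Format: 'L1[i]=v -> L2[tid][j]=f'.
vaddr = 95 = 0b0001011111
Split: l1_idx=0, l2_idx=2, offset=31

Answer: L1[0]=1 -> L2[1][2]=79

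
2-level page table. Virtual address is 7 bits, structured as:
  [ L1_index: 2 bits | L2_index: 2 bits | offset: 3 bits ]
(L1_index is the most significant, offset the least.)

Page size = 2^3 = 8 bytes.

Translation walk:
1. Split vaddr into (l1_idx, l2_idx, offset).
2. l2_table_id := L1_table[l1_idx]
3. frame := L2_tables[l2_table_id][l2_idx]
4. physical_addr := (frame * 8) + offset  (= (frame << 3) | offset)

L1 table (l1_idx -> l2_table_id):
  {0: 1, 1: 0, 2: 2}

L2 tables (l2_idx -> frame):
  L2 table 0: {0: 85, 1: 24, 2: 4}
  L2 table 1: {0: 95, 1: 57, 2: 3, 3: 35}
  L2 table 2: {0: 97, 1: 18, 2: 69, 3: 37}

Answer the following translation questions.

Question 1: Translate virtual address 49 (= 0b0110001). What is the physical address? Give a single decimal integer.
vaddr = 49 = 0b0110001
Split: l1_idx=1, l2_idx=2, offset=1
L1[1] = 0
L2[0][2] = 4
paddr = 4 * 8 + 1 = 33

Answer: 33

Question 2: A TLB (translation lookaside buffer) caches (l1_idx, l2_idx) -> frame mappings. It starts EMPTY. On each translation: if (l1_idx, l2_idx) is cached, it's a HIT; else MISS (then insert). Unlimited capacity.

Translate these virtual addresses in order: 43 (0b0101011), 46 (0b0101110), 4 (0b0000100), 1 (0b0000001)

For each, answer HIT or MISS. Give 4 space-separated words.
Answer: MISS HIT MISS HIT

Derivation:
vaddr=43: (1,1) not in TLB -> MISS, insert
vaddr=46: (1,1) in TLB -> HIT
vaddr=4: (0,0) not in TLB -> MISS, insert
vaddr=1: (0,0) in TLB -> HIT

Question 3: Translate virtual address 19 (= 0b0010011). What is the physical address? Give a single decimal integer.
vaddr = 19 = 0b0010011
Split: l1_idx=0, l2_idx=2, offset=3
L1[0] = 1
L2[1][2] = 3
paddr = 3 * 8 + 3 = 27

Answer: 27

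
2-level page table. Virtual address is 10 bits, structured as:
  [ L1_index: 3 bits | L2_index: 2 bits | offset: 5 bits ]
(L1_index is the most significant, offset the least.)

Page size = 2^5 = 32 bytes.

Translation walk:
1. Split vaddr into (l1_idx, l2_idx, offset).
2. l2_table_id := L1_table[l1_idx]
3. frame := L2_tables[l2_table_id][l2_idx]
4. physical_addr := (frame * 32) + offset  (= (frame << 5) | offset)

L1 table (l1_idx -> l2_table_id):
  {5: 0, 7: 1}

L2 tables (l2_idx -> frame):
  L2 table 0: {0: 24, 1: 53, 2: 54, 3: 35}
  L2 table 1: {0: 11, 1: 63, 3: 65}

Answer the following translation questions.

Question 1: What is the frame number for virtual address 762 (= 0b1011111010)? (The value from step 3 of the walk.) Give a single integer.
Answer: 35

Derivation:
vaddr = 762: l1_idx=5, l2_idx=3
L1[5] = 0; L2[0][3] = 35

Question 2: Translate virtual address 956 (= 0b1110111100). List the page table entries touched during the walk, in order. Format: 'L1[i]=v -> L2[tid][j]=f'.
vaddr = 956 = 0b1110111100
Split: l1_idx=7, l2_idx=1, offset=28

Answer: L1[7]=1 -> L2[1][1]=63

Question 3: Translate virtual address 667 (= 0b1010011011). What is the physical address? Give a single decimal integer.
Answer: 795

Derivation:
vaddr = 667 = 0b1010011011
Split: l1_idx=5, l2_idx=0, offset=27
L1[5] = 0
L2[0][0] = 24
paddr = 24 * 32 + 27 = 795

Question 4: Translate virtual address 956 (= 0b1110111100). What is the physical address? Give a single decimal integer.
vaddr = 956 = 0b1110111100
Split: l1_idx=7, l2_idx=1, offset=28
L1[7] = 1
L2[1][1] = 63
paddr = 63 * 32 + 28 = 2044

Answer: 2044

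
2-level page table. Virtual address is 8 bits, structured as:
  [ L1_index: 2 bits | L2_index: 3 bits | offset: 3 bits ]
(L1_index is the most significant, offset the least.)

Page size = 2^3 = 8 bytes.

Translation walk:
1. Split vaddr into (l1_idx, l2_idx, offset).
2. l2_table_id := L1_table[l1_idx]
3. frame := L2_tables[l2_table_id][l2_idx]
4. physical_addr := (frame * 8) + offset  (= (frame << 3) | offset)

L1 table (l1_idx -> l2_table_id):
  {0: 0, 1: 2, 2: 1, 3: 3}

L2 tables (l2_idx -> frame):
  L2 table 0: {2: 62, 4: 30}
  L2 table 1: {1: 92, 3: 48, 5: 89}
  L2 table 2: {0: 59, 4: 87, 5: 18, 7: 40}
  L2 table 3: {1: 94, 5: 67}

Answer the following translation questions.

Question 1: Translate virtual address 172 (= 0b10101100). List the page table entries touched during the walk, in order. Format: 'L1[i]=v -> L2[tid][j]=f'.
vaddr = 172 = 0b10101100
Split: l1_idx=2, l2_idx=5, offset=4

Answer: L1[2]=1 -> L2[1][5]=89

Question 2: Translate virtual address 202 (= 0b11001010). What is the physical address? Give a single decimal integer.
vaddr = 202 = 0b11001010
Split: l1_idx=3, l2_idx=1, offset=2
L1[3] = 3
L2[3][1] = 94
paddr = 94 * 8 + 2 = 754

Answer: 754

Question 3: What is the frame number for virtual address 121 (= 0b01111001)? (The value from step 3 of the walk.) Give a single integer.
vaddr = 121: l1_idx=1, l2_idx=7
L1[1] = 2; L2[2][7] = 40

Answer: 40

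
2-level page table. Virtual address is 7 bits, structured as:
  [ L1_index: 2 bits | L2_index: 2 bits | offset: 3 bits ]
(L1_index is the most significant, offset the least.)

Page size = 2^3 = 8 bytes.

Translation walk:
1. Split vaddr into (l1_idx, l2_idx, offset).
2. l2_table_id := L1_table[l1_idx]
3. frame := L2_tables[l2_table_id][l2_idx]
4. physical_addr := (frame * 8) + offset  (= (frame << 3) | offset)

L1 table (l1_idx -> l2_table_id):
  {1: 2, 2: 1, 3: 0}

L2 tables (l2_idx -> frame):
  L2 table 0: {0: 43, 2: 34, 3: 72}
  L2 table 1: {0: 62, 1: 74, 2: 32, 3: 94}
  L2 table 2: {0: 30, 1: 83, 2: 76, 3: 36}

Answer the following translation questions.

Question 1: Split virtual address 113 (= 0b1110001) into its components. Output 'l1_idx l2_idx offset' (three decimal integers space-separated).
Answer: 3 2 1

Derivation:
vaddr = 113 = 0b1110001
  top 2 bits -> l1_idx = 3
  next 2 bits -> l2_idx = 2
  bottom 3 bits -> offset = 1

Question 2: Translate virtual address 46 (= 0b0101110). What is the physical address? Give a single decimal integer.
vaddr = 46 = 0b0101110
Split: l1_idx=1, l2_idx=1, offset=6
L1[1] = 2
L2[2][1] = 83
paddr = 83 * 8 + 6 = 670

Answer: 670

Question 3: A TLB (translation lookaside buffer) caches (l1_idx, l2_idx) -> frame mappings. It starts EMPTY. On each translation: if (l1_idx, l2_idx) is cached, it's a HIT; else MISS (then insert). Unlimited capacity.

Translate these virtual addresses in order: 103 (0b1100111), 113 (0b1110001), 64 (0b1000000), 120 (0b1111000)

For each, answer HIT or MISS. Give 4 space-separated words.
vaddr=103: (3,0) not in TLB -> MISS, insert
vaddr=113: (3,2) not in TLB -> MISS, insert
vaddr=64: (2,0) not in TLB -> MISS, insert
vaddr=120: (3,3) not in TLB -> MISS, insert

Answer: MISS MISS MISS MISS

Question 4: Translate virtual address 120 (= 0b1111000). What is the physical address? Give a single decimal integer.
vaddr = 120 = 0b1111000
Split: l1_idx=3, l2_idx=3, offset=0
L1[3] = 0
L2[0][3] = 72
paddr = 72 * 8 + 0 = 576

Answer: 576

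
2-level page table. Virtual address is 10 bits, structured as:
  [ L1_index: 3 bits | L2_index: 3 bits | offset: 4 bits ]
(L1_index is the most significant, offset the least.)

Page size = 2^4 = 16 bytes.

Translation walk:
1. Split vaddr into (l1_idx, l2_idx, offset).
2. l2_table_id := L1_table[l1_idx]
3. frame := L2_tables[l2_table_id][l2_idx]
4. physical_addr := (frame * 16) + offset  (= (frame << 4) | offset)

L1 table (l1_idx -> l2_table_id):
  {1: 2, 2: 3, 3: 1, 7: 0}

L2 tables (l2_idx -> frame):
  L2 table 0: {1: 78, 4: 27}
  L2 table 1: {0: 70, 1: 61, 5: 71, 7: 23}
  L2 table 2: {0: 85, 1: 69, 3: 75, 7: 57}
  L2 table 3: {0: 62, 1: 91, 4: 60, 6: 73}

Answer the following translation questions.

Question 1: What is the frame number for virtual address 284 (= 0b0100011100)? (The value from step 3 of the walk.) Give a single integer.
vaddr = 284: l1_idx=2, l2_idx=1
L1[2] = 3; L2[3][1] = 91

Answer: 91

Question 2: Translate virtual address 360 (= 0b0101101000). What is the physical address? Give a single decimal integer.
Answer: 1176

Derivation:
vaddr = 360 = 0b0101101000
Split: l1_idx=2, l2_idx=6, offset=8
L1[2] = 3
L2[3][6] = 73
paddr = 73 * 16 + 8 = 1176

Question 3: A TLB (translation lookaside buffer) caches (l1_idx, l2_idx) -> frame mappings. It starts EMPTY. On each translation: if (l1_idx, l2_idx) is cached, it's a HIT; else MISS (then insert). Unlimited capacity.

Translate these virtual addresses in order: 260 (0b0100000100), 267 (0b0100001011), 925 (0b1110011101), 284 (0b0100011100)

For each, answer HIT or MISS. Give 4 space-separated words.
Answer: MISS HIT MISS MISS

Derivation:
vaddr=260: (2,0) not in TLB -> MISS, insert
vaddr=267: (2,0) in TLB -> HIT
vaddr=925: (7,1) not in TLB -> MISS, insert
vaddr=284: (2,1) not in TLB -> MISS, insert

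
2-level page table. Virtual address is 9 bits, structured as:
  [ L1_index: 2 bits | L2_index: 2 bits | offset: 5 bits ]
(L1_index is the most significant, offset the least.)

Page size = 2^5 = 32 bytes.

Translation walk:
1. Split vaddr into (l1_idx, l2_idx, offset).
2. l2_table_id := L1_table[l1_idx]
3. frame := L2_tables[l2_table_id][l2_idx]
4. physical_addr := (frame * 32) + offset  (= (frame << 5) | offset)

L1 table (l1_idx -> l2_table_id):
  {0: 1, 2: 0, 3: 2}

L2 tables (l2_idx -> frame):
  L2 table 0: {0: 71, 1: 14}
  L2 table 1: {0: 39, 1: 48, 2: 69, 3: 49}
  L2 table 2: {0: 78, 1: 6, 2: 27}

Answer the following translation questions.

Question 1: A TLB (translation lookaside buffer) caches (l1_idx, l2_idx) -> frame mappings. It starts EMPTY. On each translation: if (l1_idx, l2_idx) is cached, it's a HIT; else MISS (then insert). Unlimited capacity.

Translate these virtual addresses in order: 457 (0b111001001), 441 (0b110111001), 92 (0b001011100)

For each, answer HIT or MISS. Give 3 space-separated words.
Answer: MISS MISS MISS

Derivation:
vaddr=457: (3,2) not in TLB -> MISS, insert
vaddr=441: (3,1) not in TLB -> MISS, insert
vaddr=92: (0,2) not in TLB -> MISS, insert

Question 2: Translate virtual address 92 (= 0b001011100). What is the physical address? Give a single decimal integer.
Answer: 2236

Derivation:
vaddr = 92 = 0b001011100
Split: l1_idx=0, l2_idx=2, offset=28
L1[0] = 1
L2[1][2] = 69
paddr = 69 * 32 + 28 = 2236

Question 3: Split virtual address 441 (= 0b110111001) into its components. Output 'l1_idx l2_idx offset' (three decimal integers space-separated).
Answer: 3 1 25

Derivation:
vaddr = 441 = 0b110111001
  top 2 bits -> l1_idx = 3
  next 2 bits -> l2_idx = 1
  bottom 5 bits -> offset = 25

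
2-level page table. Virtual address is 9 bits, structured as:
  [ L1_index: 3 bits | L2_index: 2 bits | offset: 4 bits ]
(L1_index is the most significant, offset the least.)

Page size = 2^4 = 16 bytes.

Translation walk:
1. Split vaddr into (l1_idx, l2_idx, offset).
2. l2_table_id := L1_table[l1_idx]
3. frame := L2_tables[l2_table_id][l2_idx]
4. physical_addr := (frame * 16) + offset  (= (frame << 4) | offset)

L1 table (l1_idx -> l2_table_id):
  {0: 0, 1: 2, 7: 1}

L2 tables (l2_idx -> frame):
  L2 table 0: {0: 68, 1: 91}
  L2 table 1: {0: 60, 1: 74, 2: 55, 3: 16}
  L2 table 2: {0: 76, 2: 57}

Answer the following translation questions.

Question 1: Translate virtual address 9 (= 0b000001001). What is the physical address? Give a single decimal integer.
vaddr = 9 = 0b000001001
Split: l1_idx=0, l2_idx=0, offset=9
L1[0] = 0
L2[0][0] = 68
paddr = 68 * 16 + 9 = 1097

Answer: 1097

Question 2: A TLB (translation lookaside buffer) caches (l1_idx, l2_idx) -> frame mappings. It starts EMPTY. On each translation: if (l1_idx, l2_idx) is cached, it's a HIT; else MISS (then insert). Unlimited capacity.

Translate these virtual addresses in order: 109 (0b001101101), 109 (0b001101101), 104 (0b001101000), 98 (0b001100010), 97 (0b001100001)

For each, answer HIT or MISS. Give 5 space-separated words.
Answer: MISS HIT HIT HIT HIT

Derivation:
vaddr=109: (1,2) not in TLB -> MISS, insert
vaddr=109: (1,2) in TLB -> HIT
vaddr=104: (1,2) in TLB -> HIT
vaddr=98: (1,2) in TLB -> HIT
vaddr=97: (1,2) in TLB -> HIT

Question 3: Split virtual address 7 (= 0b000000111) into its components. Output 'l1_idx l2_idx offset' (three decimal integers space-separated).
Answer: 0 0 7

Derivation:
vaddr = 7 = 0b000000111
  top 3 bits -> l1_idx = 0
  next 2 bits -> l2_idx = 0
  bottom 4 bits -> offset = 7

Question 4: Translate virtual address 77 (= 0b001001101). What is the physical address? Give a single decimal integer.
vaddr = 77 = 0b001001101
Split: l1_idx=1, l2_idx=0, offset=13
L1[1] = 2
L2[2][0] = 76
paddr = 76 * 16 + 13 = 1229

Answer: 1229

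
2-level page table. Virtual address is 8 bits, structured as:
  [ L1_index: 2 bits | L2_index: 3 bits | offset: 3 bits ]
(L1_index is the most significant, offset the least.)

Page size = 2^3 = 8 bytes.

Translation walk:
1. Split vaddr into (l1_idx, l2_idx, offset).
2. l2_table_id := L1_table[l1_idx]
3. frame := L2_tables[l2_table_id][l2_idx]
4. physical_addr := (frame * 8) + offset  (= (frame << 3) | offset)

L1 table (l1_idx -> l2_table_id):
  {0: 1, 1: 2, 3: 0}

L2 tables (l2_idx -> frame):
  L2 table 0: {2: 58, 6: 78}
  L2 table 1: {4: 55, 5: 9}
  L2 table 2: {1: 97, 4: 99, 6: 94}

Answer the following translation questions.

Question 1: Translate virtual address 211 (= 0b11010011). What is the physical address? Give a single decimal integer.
vaddr = 211 = 0b11010011
Split: l1_idx=3, l2_idx=2, offset=3
L1[3] = 0
L2[0][2] = 58
paddr = 58 * 8 + 3 = 467

Answer: 467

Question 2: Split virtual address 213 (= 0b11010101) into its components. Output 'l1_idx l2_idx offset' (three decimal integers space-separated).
Answer: 3 2 5

Derivation:
vaddr = 213 = 0b11010101
  top 2 bits -> l1_idx = 3
  next 3 bits -> l2_idx = 2
  bottom 3 bits -> offset = 5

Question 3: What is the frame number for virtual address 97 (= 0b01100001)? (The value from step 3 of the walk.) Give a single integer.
Answer: 99

Derivation:
vaddr = 97: l1_idx=1, l2_idx=4
L1[1] = 2; L2[2][4] = 99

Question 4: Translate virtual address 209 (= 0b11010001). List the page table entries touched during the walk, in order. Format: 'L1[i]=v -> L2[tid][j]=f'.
Answer: L1[3]=0 -> L2[0][2]=58

Derivation:
vaddr = 209 = 0b11010001
Split: l1_idx=3, l2_idx=2, offset=1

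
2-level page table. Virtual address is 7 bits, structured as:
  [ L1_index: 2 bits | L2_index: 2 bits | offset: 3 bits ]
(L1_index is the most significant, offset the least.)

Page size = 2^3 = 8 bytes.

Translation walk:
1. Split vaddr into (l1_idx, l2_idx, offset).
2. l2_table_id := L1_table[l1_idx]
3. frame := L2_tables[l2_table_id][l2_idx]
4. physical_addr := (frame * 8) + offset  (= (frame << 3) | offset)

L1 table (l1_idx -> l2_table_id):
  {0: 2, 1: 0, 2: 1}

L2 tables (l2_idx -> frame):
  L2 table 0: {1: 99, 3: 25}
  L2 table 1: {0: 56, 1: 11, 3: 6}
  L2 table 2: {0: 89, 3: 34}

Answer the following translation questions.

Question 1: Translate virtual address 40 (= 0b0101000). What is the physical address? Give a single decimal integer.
Answer: 792

Derivation:
vaddr = 40 = 0b0101000
Split: l1_idx=1, l2_idx=1, offset=0
L1[1] = 0
L2[0][1] = 99
paddr = 99 * 8 + 0 = 792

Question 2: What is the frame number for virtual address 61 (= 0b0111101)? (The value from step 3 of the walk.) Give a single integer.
Answer: 25

Derivation:
vaddr = 61: l1_idx=1, l2_idx=3
L1[1] = 0; L2[0][3] = 25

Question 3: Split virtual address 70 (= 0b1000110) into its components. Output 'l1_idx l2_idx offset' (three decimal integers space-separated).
Answer: 2 0 6

Derivation:
vaddr = 70 = 0b1000110
  top 2 bits -> l1_idx = 2
  next 2 bits -> l2_idx = 0
  bottom 3 bits -> offset = 6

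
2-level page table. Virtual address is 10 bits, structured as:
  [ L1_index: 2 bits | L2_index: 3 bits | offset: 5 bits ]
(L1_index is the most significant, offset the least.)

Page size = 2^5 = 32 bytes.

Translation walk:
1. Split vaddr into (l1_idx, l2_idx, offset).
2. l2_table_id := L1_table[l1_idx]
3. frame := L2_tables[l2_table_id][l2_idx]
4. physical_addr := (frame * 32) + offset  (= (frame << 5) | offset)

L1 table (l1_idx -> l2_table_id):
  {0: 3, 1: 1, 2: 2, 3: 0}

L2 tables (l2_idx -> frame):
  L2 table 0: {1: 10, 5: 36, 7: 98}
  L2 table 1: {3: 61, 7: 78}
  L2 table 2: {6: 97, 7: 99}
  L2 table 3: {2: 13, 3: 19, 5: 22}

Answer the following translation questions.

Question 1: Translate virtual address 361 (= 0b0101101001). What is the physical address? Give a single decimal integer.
vaddr = 361 = 0b0101101001
Split: l1_idx=1, l2_idx=3, offset=9
L1[1] = 1
L2[1][3] = 61
paddr = 61 * 32 + 9 = 1961

Answer: 1961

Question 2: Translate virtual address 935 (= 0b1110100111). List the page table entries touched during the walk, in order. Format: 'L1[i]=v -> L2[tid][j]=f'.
vaddr = 935 = 0b1110100111
Split: l1_idx=3, l2_idx=5, offset=7

Answer: L1[3]=0 -> L2[0][5]=36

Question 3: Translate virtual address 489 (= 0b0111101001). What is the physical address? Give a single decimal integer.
vaddr = 489 = 0b0111101001
Split: l1_idx=1, l2_idx=7, offset=9
L1[1] = 1
L2[1][7] = 78
paddr = 78 * 32 + 9 = 2505

Answer: 2505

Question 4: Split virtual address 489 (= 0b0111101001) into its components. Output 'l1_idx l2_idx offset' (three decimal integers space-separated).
Answer: 1 7 9

Derivation:
vaddr = 489 = 0b0111101001
  top 2 bits -> l1_idx = 1
  next 3 bits -> l2_idx = 7
  bottom 5 bits -> offset = 9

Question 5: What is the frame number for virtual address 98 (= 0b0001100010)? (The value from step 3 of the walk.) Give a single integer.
Answer: 19

Derivation:
vaddr = 98: l1_idx=0, l2_idx=3
L1[0] = 3; L2[3][3] = 19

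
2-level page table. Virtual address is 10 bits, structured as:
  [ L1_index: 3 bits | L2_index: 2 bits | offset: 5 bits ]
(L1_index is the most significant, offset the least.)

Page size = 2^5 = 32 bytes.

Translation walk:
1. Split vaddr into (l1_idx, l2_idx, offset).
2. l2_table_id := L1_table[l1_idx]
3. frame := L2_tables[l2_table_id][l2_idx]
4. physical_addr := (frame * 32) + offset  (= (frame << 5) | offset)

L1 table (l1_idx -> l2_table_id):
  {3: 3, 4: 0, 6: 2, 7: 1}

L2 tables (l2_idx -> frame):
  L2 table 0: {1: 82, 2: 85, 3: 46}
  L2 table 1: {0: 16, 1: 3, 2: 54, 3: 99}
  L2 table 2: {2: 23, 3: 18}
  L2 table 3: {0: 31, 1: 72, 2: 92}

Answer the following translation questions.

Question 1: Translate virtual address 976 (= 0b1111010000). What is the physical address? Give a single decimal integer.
vaddr = 976 = 0b1111010000
Split: l1_idx=7, l2_idx=2, offset=16
L1[7] = 1
L2[1][2] = 54
paddr = 54 * 32 + 16 = 1744

Answer: 1744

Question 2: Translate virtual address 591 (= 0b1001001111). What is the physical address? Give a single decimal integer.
Answer: 2735

Derivation:
vaddr = 591 = 0b1001001111
Split: l1_idx=4, l2_idx=2, offset=15
L1[4] = 0
L2[0][2] = 85
paddr = 85 * 32 + 15 = 2735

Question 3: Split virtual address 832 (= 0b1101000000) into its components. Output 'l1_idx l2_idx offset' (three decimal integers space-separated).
Answer: 6 2 0

Derivation:
vaddr = 832 = 0b1101000000
  top 3 bits -> l1_idx = 6
  next 2 bits -> l2_idx = 2
  bottom 5 bits -> offset = 0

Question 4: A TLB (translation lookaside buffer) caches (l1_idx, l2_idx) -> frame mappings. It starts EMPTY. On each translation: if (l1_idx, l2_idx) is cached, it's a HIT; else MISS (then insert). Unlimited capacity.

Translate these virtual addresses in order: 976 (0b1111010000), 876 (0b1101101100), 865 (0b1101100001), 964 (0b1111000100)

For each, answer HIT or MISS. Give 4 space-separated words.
Answer: MISS MISS HIT HIT

Derivation:
vaddr=976: (7,2) not in TLB -> MISS, insert
vaddr=876: (6,3) not in TLB -> MISS, insert
vaddr=865: (6,3) in TLB -> HIT
vaddr=964: (7,2) in TLB -> HIT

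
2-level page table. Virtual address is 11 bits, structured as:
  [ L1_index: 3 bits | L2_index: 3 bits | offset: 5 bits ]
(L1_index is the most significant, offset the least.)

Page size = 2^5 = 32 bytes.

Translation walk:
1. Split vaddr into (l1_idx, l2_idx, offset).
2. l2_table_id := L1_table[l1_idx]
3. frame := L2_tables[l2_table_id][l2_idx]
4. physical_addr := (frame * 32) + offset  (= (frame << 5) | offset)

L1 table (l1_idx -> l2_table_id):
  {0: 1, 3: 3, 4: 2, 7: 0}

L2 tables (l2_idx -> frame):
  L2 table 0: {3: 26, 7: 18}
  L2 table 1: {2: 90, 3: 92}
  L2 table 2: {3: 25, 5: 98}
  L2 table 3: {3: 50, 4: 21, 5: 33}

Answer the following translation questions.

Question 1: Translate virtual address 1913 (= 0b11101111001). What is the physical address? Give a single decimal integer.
vaddr = 1913 = 0b11101111001
Split: l1_idx=7, l2_idx=3, offset=25
L1[7] = 0
L2[0][3] = 26
paddr = 26 * 32 + 25 = 857

Answer: 857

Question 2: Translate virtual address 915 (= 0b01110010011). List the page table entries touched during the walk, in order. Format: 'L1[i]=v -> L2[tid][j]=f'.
Answer: L1[3]=3 -> L2[3][4]=21

Derivation:
vaddr = 915 = 0b01110010011
Split: l1_idx=3, l2_idx=4, offset=19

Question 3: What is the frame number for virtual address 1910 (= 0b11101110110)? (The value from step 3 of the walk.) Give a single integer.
vaddr = 1910: l1_idx=7, l2_idx=3
L1[7] = 0; L2[0][3] = 26

Answer: 26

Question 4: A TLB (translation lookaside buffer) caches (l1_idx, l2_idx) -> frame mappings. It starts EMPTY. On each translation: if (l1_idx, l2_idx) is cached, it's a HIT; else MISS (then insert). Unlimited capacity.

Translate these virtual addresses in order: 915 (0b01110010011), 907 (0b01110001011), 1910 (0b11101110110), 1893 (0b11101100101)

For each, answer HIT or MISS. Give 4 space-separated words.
vaddr=915: (3,4) not in TLB -> MISS, insert
vaddr=907: (3,4) in TLB -> HIT
vaddr=1910: (7,3) not in TLB -> MISS, insert
vaddr=1893: (7,3) in TLB -> HIT

Answer: MISS HIT MISS HIT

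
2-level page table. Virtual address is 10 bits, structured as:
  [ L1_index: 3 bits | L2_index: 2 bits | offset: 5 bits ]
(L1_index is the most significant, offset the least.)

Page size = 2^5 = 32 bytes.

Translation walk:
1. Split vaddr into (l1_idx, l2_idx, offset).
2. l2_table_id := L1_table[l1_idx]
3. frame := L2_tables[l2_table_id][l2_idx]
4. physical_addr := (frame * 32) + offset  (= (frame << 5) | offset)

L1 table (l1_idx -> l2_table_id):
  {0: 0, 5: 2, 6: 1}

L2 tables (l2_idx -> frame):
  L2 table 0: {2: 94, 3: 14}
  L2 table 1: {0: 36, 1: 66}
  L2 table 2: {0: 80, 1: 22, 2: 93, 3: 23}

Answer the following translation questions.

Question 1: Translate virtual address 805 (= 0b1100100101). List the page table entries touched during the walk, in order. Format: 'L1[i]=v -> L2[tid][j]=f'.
Answer: L1[6]=1 -> L2[1][1]=66

Derivation:
vaddr = 805 = 0b1100100101
Split: l1_idx=6, l2_idx=1, offset=5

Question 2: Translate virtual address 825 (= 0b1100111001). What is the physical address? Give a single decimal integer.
Answer: 2137

Derivation:
vaddr = 825 = 0b1100111001
Split: l1_idx=6, l2_idx=1, offset=25
L1[6] = 1
L2[1][1] = 66
paddr = 66 * 32 + 25 = 2137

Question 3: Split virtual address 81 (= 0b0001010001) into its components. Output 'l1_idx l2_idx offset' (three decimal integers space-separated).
vaddr = 81 = 0b0001010001
  top 3 bits -> l1_idx = 0
  next 2 bits -> l2_idx = 2
  bottom 5 bits -> offset = 17

Answer: 0 2 17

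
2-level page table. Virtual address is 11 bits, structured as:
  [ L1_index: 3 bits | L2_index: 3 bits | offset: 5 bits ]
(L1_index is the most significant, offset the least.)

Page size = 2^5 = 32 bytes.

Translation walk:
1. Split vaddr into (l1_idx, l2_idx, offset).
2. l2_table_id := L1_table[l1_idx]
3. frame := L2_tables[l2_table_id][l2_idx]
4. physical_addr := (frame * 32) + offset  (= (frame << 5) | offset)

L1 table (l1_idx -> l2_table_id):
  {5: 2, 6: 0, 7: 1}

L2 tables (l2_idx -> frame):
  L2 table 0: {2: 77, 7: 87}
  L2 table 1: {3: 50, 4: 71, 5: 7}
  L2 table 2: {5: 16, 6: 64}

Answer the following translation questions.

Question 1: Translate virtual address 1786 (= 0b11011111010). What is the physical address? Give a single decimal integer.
Answer: 2810

Derivation:
vaddr = 1786 = 0b11011111010
Split: l1_idx=6, l2_idx=7, offset=26
L1[6] = 0
L2[0][7] = 87
paddr = 87 * 32 + 26 = 2810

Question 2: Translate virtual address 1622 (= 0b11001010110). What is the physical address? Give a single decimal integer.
Answer: 2486

Derivation:
vaddr = 1622 = 0b11001010110
Split: l1_idx=6, l2_idx=2, offset=22
L1[6] = 0
L2[0][2] = 77
paddr = 77 * 32 + 22 = 2486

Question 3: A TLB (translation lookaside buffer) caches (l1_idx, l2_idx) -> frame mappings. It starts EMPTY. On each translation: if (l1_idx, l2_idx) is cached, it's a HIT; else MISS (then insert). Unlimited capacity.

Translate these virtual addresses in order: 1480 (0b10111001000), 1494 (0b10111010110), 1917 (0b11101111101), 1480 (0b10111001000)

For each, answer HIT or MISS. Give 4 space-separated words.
Answer: MISS HIT MISS HIT

Derivation:
vaddr=1480: (5,6) not in TLB -> MISS, insert
vaddr=1494: (5,6) in TLB -> HIT
vaddr=1917: (7,3) not in TLB -> MISS, insert
vaddr=1480: (5,6) in TLB -> HIT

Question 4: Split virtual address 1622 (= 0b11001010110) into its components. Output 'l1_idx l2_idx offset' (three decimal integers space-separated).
Answer: 6 2 22

Derivation:
vaddr = 1622 = 0b11001010110
  top 3 bits -> l1_idx = 6
  next 3 bits -> l2_idx = 2
  bottom 5 bits -> offset = 22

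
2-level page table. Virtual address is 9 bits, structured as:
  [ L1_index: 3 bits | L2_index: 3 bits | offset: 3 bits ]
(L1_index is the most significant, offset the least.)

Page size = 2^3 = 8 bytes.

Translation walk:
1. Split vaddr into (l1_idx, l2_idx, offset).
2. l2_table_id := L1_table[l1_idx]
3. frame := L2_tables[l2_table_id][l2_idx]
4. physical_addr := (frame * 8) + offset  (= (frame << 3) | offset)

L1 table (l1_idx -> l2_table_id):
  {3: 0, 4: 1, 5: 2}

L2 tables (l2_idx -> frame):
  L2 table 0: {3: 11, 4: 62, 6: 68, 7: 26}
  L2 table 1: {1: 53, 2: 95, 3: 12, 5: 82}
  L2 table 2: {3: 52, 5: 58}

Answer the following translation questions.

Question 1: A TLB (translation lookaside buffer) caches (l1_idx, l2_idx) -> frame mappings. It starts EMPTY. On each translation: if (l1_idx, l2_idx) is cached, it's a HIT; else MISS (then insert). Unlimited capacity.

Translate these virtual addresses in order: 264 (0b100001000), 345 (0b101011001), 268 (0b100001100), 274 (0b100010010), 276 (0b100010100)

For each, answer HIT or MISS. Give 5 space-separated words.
vaddr=264: (4,1) not in TLB -> MISS, insert
vaddr=345: (5,3) not in TLB -> MISS, insert
vaddr=268: (4,1) in TLB -> HIT
vaddr=274: (4,2) not in TLB -> MISS, insert
vaddr=276: (4,2) in TLB -> HIT

Answer: MISS MISS HIT MISS HIT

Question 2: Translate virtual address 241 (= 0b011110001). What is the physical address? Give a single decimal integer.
vaddr = 241 = 0b011110001
Split: l1_idx=3, l2_idx=6, offset=1
L1[3] = 0
L2[0][6] = 68
paddr = 68 * 8 + 1 = 545

Answer: 545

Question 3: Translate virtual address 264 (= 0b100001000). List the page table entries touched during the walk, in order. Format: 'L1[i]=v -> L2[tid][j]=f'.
Answer: L1[4]=1 -> L2[1][1]=53

Derivation:
vaddr = 264 = 0b100001000
Split: l1_idx=4, l2_idx=1, offset=0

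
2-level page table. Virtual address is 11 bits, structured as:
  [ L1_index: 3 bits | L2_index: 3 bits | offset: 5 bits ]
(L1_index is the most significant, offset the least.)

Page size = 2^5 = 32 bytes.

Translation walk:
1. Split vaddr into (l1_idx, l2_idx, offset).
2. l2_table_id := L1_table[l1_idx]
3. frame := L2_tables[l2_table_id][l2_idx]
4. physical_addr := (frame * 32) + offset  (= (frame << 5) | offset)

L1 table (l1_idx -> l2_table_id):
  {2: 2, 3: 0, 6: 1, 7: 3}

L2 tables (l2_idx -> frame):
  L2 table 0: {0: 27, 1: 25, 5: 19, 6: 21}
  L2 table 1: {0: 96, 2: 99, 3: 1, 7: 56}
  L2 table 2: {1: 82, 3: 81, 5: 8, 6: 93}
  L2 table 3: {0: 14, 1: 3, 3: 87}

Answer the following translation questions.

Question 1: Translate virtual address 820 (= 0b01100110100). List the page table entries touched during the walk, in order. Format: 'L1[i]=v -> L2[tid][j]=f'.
vaddr = 820 = 0b01100110100
Split: l1_idx=3, l2_idx=1, offset=20

Answer: L1[3]=0 -> L2[0][1]=25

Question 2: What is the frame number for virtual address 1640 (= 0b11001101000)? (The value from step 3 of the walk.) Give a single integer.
vaddr = 1640: l1_idx=6, l2_idx=3
L1[6] = 1; L2[1][3] = 1

Answer: 1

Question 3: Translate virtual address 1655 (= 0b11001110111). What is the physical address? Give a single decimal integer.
vaddr = 1655 = 0b11001110111
Split: l1_idx=6, l2_idx=3, offset=23
L1[6] = 1
L2[1][3] = 1
paddr = 1 * 32 + 23 = 55

Answer: 55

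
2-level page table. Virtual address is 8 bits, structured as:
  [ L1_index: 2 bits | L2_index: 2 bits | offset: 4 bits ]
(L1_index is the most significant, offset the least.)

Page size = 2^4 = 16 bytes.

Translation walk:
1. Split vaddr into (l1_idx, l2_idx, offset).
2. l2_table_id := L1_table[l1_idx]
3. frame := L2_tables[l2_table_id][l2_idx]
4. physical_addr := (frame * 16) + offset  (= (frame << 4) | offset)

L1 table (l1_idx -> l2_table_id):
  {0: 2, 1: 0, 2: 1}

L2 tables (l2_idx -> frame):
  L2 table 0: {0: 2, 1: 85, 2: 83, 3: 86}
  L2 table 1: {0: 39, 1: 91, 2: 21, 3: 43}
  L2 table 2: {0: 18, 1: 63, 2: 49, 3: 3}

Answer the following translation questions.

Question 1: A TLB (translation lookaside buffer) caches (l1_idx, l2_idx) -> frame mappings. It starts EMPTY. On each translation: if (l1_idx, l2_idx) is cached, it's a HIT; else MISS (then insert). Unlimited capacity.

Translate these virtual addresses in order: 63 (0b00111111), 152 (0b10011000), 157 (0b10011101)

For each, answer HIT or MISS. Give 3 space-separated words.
vaddr=63: (0,3) not in TLB -> MISS, insert
vaddr=152: (2,1) not in TLB -> MISS, insert
vaddr=157: (2,1) in TLB -> HIT

Answer: MISS MISS HIT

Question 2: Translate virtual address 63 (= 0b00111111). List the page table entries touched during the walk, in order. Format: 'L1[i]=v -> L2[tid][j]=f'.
Answer: L1[0]=2 -> L2[2][3]=3

Derivation:
vaddr = 63 = 0b00111111
Split: l1_idx=0, l2_idx=3, offset=15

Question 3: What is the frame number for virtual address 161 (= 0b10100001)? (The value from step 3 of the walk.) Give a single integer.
Answer: 21

Derivation:
vaddr = 161: l1_idx=2, l2_idx=2
L1[2] = 1; L2[1][2] = 21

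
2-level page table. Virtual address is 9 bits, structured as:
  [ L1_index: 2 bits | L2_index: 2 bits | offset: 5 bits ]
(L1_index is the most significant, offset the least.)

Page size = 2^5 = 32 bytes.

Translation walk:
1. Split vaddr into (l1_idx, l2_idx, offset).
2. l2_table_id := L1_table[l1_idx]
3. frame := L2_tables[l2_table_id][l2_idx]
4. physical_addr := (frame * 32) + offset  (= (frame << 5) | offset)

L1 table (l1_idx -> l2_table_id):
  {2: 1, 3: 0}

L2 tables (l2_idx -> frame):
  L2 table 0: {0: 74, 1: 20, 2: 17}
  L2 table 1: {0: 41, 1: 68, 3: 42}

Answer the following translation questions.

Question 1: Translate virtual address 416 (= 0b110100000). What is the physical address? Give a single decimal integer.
Answer: 640

Derivation:
vaddr = 416 = 0b110100000
Split: l1_idx=3, l2_idx=1, offset=0
L1[3] = 0
L2[0][1] = 20
paddr = 20 * 32 + 0 = 640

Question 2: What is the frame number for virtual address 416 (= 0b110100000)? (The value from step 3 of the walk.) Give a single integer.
vaddr = 416: l1_idx=3, l2_idx=1
L1[3] = 0; L2[0][1] = 20

Answer: 20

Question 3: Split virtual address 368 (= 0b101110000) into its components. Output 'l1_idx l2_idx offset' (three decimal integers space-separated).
vaddr = 368 = 0b101110000
  top 2 bits -> l1_idx = 2
  next 2 bits -> l2_idx = 3
  bottom 5 bits -> offset = 16

Answer: 2 3 16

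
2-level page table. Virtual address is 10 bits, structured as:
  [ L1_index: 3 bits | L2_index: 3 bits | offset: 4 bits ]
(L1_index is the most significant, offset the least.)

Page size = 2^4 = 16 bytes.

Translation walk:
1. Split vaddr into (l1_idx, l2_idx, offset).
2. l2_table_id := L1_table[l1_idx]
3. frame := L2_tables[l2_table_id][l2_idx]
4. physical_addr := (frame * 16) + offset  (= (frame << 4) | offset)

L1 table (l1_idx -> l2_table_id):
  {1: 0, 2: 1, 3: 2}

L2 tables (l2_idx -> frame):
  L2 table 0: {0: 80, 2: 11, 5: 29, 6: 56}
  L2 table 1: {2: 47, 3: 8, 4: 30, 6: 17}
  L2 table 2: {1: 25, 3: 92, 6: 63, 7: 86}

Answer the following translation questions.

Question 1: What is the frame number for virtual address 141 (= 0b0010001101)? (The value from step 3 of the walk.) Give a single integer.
Answer: 80

Derivation:
vaddr = 141: l1_idx=1, l2_idx=0
L1[1] = 0; L2[0][0] = 80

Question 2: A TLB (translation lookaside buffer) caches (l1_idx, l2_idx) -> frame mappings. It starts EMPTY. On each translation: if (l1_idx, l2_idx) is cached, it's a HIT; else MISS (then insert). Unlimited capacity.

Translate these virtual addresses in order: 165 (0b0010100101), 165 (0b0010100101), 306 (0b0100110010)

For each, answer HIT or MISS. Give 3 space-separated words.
vaddr=165: (1,2) not in TLB -> MISS, insert
vaddr=165: (1,2) in TLB -> HIT
vaddr=306: (2,3) not in TLB -> MISS, insert

Answer: MISS HIT MISS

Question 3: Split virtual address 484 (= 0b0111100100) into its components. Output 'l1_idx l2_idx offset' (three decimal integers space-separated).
vaddr = 484 = 0b0111100100
  top 3 bits -> l1_idx = 3
  next 3 bits -> l2_idx = 6
  bottom 4 bits -> offset = 4

Answer: 3 6 4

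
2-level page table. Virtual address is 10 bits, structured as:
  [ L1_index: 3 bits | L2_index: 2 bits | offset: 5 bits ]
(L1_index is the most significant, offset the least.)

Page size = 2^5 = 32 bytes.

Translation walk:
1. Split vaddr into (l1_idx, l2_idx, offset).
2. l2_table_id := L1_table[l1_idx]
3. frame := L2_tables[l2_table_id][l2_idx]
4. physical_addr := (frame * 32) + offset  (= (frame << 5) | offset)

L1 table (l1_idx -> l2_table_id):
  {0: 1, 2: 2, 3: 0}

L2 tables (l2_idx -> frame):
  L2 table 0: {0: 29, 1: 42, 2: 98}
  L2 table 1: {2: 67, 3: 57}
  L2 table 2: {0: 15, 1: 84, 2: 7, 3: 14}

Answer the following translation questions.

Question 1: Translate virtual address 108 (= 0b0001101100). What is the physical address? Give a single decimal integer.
Answer: 1836

Derivation:
vaddr = 108 = 0b0001101100
Split: l1_idx=0, l2_idx=3, offset=12
L1[0] = 1
L2[1][3] = 57
paddr = 57 * 32 + 12 = 1836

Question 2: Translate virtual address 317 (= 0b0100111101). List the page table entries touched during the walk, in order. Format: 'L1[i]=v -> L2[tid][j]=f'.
Answer: L1[2]=2 -> L2[2][1]=84

Derivation:
vaddr = 317 = 0b0100111101
Split: l1_idx=2, l2_idx=1, offset=29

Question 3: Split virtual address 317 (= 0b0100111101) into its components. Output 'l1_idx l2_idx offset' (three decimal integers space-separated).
Answer: 2 1 29

Derivation:
vaddr = 317 = 0b0100111101
  top 3 bits -> l1_idx = 2
  next 2 bits -> l2_idx = 1
  bottom 5 bits -> offset = 29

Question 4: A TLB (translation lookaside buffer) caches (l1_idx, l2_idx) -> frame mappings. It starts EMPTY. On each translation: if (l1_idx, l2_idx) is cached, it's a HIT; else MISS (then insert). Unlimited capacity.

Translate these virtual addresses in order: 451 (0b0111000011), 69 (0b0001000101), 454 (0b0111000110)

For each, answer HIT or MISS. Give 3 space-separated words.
vaddr=451: (3,2) not in TLB -> MISS, insert
vaddr=69: (0,2) not in TLB -> MISS, insert
vaddr=454: (3,2) in TLB -> HIT

Answer: MISS MISS HIT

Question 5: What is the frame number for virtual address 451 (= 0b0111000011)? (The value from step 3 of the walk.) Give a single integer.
vaddr = 451: l1_idx=3, l2_idx=2
L1[3] = 0; L2[0][2] = 98

Answer: 98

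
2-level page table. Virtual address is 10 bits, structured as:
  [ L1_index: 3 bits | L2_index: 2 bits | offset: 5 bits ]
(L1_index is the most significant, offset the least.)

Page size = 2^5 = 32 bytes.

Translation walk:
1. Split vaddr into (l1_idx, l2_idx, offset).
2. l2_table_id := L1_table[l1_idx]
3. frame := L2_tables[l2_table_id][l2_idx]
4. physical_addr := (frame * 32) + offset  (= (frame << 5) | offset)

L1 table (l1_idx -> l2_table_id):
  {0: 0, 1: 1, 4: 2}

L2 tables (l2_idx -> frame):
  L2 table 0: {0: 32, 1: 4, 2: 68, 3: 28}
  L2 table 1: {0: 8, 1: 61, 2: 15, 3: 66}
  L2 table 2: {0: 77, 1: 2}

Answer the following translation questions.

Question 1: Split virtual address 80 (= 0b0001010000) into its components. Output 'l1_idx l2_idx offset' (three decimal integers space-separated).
vaddr = 80 = 0b0001010000
  top 3 bits -> l1_idx = 0
  next 2 bits -> l2_idx = 2
  bottom 5 bits -> offset = 16

Answer: 0 2 16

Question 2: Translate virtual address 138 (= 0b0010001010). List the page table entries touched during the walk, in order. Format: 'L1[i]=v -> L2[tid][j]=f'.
Answer: L1[1]=1 -> L2[1][0]=8

Derivation:
vaddr = 138 = 0b0010001010
Split: l1_idx=1, l2_idx=0, offset=10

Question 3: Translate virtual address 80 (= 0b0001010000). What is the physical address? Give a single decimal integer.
Answer: 2192

Derivation:
vaddr = 80 = 0b0001010000
Split: l1_idx=0, l2_idx=2, offset=16
L1[0] = 0
L2[0][2] = 68
paddr = 68 * 32 + 16 = 2192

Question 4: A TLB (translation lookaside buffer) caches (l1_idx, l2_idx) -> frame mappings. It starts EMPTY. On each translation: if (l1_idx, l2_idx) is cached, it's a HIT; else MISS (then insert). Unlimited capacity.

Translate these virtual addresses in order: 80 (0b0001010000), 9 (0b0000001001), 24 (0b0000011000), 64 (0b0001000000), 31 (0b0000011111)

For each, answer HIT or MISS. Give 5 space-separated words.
Answer: MISS MISS HIT HIT HIT

Derivation:
vaddr=80: (0,2) not in TLB -> MISS, insert
vaddr=9: (0,0) not in TLB -> MISS, insert
vaddr=24: (0,0) in TLB -> HIT
vaddr=64: (0,2) in TLB -> HIT
vaddr=31: (0,0) in TLB -> HIT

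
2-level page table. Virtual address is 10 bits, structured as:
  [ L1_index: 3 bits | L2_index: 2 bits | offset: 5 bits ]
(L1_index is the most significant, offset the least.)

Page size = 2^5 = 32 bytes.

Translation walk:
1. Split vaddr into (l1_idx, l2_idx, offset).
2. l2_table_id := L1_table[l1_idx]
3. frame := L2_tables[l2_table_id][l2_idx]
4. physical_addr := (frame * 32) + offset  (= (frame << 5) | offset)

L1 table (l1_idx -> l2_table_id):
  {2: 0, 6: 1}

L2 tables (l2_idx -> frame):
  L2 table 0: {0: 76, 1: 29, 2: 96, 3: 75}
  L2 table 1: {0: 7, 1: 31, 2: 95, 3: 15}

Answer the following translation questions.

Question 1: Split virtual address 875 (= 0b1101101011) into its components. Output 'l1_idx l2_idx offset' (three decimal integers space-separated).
vaddr = 875 = 0b1101101011
  top 3 bits -> l1_idx = 6
  next 2 bits -> l2_idx = 3
  bottom 5 bits -> offset = 11

Answer: 6 3 11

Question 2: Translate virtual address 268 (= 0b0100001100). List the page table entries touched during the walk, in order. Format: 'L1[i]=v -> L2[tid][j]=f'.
Answer: L1[2]=0 -> L2[0][0]=76

Derivation:
vaddr = 268 = 0b0100001100
Split: l1_idx=2, l2_idx=0, offset=12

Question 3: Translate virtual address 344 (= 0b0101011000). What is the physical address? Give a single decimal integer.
Answer: 3096

Derivation:
vaddr = 344 = 0b0101011000
Split: l1_idx=2, l2_idx=2, offset=24
L1[2] = 0
L2[0][2] = 96
paddr = 96 * 32 + 24 = 3096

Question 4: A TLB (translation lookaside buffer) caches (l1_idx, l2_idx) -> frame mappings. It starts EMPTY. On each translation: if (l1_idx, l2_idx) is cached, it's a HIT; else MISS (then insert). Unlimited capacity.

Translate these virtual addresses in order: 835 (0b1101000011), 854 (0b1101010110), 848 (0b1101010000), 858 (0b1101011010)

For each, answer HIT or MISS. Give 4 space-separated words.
vaddr=835: (6,2) not in TLB -> MISS, insert
vaddr=854: (6,2) in TLB -> HIT
vaddr=848: (6,2) in TLB -> HIT
vaddr=858: (6,2) in TLB -> HIT

Answer: MISS HIT HIT HIT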